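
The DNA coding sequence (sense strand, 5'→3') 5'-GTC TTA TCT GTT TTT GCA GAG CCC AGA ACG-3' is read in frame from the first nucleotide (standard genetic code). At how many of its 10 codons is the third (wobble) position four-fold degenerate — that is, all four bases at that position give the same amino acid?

Codon 1 GTC (Val): third position 4-fold.
Codon 2 TTA (Leu): third position 2-fold.
Codon 3 TCT (Ser): third position 4-fold.
Codon 4 GTT (Val): third position 4-fold.
Codon 5 TTT (Phe): third position 2-fold.
Codon 6 GCA (Ala): third position 4-fold.
Codon 7 GAG (Glu): third position 2-fold.
Codon 8 CCC (Pro): third position 4-fold.
Codon 9 AGA (Arg): third position 2-fold.
Codon 10 ACG (Thr): third position 4-fold.
Four-fold degenerate third positions: 6.

6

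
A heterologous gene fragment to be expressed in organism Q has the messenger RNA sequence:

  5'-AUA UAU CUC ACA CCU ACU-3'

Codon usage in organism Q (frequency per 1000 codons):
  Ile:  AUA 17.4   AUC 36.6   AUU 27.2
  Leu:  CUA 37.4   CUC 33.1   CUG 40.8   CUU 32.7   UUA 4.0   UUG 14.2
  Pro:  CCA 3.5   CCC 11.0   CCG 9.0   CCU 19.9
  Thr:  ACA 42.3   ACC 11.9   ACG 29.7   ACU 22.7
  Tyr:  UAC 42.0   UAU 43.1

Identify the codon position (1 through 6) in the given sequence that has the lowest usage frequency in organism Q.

Codon 1 AUA (Ile): 17.4 per 1000.
Codon 2 UAU (Tyr): 43.1 per 1000.
Codon 3 CUC (Leu): 33.1 per 1000.
Codon 4 ACA (Thr): 42.3 per 1000.
Codon 5 CCU (Pro): 19.9 per 1000.
Codon 6 ACU (Thr): 22.7 per 1000.
Lowest frequency is 17.4 at codon 1.

1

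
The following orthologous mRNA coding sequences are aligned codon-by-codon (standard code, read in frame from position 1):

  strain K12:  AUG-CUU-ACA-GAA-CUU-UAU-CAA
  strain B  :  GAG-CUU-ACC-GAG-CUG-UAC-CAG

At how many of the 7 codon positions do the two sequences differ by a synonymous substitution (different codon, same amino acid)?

Codon 1: AUG Met / GAG Glu — nonsynonymous.
Codon 2: CUU Leu / CUU Leu — identical.
Codon 3: ACA Thr / ACC Thr — synonymous.
Codon 4: GAA Glu / GAG Glu — synonymous.
Codon 5: CUU Leu / CUG Leu — synonymous.
Codon 6: UAU Tyr / UAC Tyr — synonymous.
Codon 7: CAA Gln / CAG Gln — synonymous.
Synonymous differences: 5.

5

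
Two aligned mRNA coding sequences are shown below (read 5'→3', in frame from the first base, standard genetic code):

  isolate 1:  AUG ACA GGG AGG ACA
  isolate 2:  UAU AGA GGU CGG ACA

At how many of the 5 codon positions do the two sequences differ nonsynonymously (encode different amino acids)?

Codon 1: AUG Met / UAU Tyr — nonsynonymous.
Codon 2: ACA Thr / AGA Arg — nonsynonymous.
Codon 3: GGG Gly / GGU Gly — synonymous.
Codon 4: AGG Arg / CGG Arg — synonymous.
Codon 5: ACA Thr / ACA Thr — identical.
Nonsynonymous differences: 2.

2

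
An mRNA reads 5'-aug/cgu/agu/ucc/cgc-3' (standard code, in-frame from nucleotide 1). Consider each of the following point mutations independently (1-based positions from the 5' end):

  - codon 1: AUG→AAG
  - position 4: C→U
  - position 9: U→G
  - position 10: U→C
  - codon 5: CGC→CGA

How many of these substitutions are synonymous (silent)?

1

Codon 1: AUG (Met) → AAG (Lys) — missense.
Codon 2: CGU (Arg) → UGU (Cys) — missense.
Codon 3: AGU (Ser) → AGG (Arg) — missense.
Codon 4: UCC (Ser) → CCC (Pro) — missense.
Codon 5: CGC (Arg) → CGA (Arg) — synonymous.
Synonymous: 1 of 5.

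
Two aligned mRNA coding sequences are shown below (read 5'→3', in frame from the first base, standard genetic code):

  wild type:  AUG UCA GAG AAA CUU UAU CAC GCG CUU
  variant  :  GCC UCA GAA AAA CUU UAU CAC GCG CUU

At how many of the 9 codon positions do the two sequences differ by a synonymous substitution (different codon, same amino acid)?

Codon 1: AUG Met / GCC Ala — nonsynonymous.
Codon 2: UCA Ser / UCA Ser — identical.
Codon 3: GAG Glu / GAA Glu — synonymous.
Codon 4: AAA Lys / AAA Lys — identical.
Codon 5: CUU Leu / CUU Leu — identical.
Codon 6: UAU Tyr / UAU Tyr — identical.
Codon 7: CAC His / CAC His — identical.
Codon 8: GCG Ala / GCG Ala — identical.
Codon 9: CUU Leu / CUU Leu — identical.
Synonymous differences: 1.

1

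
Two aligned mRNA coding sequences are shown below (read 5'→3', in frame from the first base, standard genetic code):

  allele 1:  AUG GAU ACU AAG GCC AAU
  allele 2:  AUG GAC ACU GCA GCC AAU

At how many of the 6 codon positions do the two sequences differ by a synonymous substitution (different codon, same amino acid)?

Codon 1: AUG Met / AUG Met — identical.
Codon 2: GAU Asp / GAC Asp — synonymous.
Codon 3: ACU Thr / ACU Thr — identical.
Codon 4: AAG Lys / GCA Ala — nonsynonymous.
Codon 5: GCC Ala / GCC Ala — identical.
Codon 6: AAU Asn / AAU Asn — identical.
Synonymous differences: 1.

1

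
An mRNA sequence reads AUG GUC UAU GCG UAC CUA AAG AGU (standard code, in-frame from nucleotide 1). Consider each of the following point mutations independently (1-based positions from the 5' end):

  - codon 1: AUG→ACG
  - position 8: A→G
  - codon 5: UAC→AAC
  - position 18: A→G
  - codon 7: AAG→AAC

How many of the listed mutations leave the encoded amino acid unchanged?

1

Codon 1: AUG (Met) → ACG (Thr) — missense.
Codon 3: UAU (Tyr) → UGU (Cys) — missense.
Codon 5: UAC (Tyr) → AAC (Asn) — missense.
Codon 6: CUA (Leu) → CUG (Leu) — synonymous.
Codon 7: AAG (Lys) → AAC (Asn) — missense.
Synonymous: 1 of 5.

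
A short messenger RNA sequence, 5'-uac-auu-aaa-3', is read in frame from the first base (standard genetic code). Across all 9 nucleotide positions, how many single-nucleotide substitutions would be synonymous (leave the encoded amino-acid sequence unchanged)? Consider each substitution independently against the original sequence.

Codon 1 (UAC, Tyr): 1 synonymous substitution.
Codon 2 (AUU, Ile): 2 synonymous substitutions.
Codon 3 (AAA, Lys): 1 synonymous substitution.
Total: 1 + 2 + 1 = 4.

4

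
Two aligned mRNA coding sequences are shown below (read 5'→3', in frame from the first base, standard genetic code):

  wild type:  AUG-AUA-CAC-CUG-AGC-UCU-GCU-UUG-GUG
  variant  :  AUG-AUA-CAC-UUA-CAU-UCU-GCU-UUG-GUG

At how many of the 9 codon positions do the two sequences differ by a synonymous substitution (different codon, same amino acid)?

Codon 1: AUG Met / AUG Met — identical.
Codon 2: AUA Ile / AUA Ile — identical.
Codon 3: CAC His / CAC His — identical.
Codon 4: CUG Leu / UUA Leu — synonymous.
Codon 5: AGC Ser / CAU His — nonsynonymous.
Codon 6: UCU Ser / UCU Ser — identical.
Codon 7: GCU Ala / GCU Ala — identical.
Codon 8: UUG Leu / UUG Leu — identical.
Codon 9: GUG Val / GUG Val — identical.
Synonymous differences: 1.

1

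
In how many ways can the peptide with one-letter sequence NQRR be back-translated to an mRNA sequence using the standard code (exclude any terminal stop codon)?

144

Asn: 2 codons.
Gln: 2 codons.
Arg: 6 codons.
Arg: 6 codons.
2 × 2 × 6 × 6 = 144.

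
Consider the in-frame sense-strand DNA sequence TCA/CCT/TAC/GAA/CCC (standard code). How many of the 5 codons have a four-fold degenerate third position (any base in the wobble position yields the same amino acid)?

Codon 1 TCA (Ser): third position 4-fold.
Codon 2 CCT (Pro): third position 4-fold.
Codon 3 TAC (Tyr): third position 2-fold.
Codon 4 GAA (Glu): third position 2-fold.
Codon 5 CCC (Pro): third position 4-fold.
Four-fold degenerate third positions: 3.

3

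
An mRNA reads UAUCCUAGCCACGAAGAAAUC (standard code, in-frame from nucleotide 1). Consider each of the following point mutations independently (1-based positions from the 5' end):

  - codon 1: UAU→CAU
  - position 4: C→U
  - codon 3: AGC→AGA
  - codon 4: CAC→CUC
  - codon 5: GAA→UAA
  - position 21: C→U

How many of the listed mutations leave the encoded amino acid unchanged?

Codon 1: UAU (Tyr) → CAU (His) — missense.
Codon 2: CCU (Pro) → UCU (Ser) — missense.
Codon 3: AGC (Ser) → AGA (Arg) — missense.
Codon 4: CAC (His) → CUC (Leu) — missense.
Codon 5: GAA (Glu) → UAA (Stop) — nonsense.
Codon 7: AUC (Ile) → AUU (Ile) — synonymous.
Synonymous: 1 of 6.

1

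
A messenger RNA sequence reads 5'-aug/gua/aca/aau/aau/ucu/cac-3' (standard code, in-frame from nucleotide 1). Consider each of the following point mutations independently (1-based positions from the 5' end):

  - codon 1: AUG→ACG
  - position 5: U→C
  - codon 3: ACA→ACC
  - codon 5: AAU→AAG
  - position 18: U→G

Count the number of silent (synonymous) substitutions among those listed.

Codon 1: AUG (Met) → ACG (Thr) — missense.
Codon 2: GUA (Val) → GCA (Ala) — missense.
Codon 3: ACA (Thr) → ACC (Thr) — synonymous.
Codon 5: AAU (Asn) → AAG (Lys) — missense.
Codon 6: UCU (Ser) → UCG (Ser) — synonymous.
Synonymous: 2 of 5.

2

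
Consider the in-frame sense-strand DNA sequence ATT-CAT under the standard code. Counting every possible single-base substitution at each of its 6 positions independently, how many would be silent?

Codon 1 (ATT, Ile): 2 synonymous substitutions.
Codon 2 (CAT, His): 1 synonymous substitution.
Total: 2 + 1 = 3.

3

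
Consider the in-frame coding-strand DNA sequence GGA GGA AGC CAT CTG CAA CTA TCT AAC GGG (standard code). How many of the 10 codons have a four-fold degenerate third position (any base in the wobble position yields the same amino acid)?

6

Codon 1 GGA (Gly): third position 4-fold.
Codon 2 GGA (Gly): third position 4-fold.
Codon 3 AGC (Ser): third position 2-fold.
Codon 4 CAT (His): third position 2-fold.
Codon 5 CTG (Leu): third position 4-fold.
Codon 6 CAA (Gln): third position 2-fold.
Codon 7 CTA (Leu): third position 4-fold.
Codon 8 TCT (Ser): third position 4-fold.
Codon 9 AAC (Asn): third position 2-fold.
Codon 10 GGG (Gly): third position 4-fold.
Four-fold degenerate third positions: 6.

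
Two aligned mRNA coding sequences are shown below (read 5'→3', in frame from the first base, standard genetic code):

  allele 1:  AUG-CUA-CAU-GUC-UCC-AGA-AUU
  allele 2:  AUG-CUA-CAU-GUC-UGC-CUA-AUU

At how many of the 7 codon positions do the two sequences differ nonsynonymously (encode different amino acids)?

2

Codon 1: AUG Met / AUG Met — identical.
Codon 2: CUA Leu / CUA Leu — identical.
Codon 3: CAU His / CAU His — identical.
Codon 4: GUC Val / GUC Val — identical.
Codon 5: UCC Ser / UGC Cys — nonsynonymous.
Codon 6: AGA Arg / CUA Leu — nonsynonymous.
Codon 7: AUU Ile / AUU Ile — identical.
Nonsynonymous differences: 2.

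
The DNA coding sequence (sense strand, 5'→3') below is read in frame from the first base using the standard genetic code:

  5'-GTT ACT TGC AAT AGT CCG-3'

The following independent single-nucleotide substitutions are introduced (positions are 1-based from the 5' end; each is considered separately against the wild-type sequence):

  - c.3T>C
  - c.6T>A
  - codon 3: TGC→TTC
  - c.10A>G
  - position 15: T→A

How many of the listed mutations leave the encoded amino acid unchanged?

2

Codon 1: GTT (Val) → GTC (Val) — synonymous.
Codon 2: ACT (Thr) → ACA (Thr) — synonymous.
Codon 3: TGC (Cys) → TTC (Phe) — missense.
Codon 4: AAT (Asn) → GAT (Asp) — missense.
Codon 5: AGT (Ser) → AGA (Arg) — missense.
Synonymous: 2 of 5.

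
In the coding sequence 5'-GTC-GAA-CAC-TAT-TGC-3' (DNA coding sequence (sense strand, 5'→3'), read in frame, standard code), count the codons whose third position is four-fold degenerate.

1

Codon 1 GTC (Val): third position 4-fold.
Codon 2 GAA (Glu): third position 2-fold.
Codon 3 CAC (His): third position 2-fold.
Codon 4 TAT (Tyr): third position 2-fold.
Codon 5 TGC (Cys): third position 2-fold.
Four-fold degenerate third positions: 1.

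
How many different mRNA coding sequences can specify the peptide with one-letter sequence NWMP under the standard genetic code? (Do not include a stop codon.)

Asn: 2 codons.
Trp: 1 codon.
Met: 1 codon.
Pro: 4 codons.
2 × 1 × 1 × 4 = 8.

8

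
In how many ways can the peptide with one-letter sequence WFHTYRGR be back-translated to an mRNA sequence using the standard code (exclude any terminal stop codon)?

Trp: 1 codon.
Phe: 2 codons.
His: 2 codons.
Thr: 4 codons.
Tyr: 2 codons.
Arg: 6 codons.
Gly: 4 codons.
Arg: 6 codons.
1 × 2 × 2 × 4 × 2 × 6 × 4 × 6 = 4608.

4608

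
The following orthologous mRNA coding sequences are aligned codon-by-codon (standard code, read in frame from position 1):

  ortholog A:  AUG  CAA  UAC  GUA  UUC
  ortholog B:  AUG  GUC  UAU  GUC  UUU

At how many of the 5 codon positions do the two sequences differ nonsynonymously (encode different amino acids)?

1

Codon 1: AUG Met / AUG Met — identical.
Codon 2: CAA Gln / GUC Val — nonsynonymous.
Codon 3: UAC Tyr / UAU Tyr — synonymous.
Codon 4: GUA Val / GUC Val — synonymous.
Codon 5: UUC Phe / UUU Phe — synonymous.
Nonsynonymous differences: 1.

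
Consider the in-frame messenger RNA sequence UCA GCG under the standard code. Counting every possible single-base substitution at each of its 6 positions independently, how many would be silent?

6

Codon 1 (UCA, Ser): 3 synonymous substitutions.
Codon 2 (GCG, Ala): 3 synonymous substitutions.
Total: 3 + 3 = 6.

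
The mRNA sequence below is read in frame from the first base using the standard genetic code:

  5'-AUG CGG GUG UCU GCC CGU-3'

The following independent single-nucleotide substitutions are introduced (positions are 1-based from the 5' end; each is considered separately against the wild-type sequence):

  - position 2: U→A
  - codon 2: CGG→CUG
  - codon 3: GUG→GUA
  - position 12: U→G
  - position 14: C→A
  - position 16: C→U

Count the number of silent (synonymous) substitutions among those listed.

2

Codon 1: AUG (Met) → AAG (Lys) — missense.
Codon 2: CGG (Arg) → CUG (Leu) — missense.
Codon 3: GUG (Val) → GUA (Val) — synonymous.
Codon 4: UCU (Ser) → UCG (Ser) — synonymous.
Codon 5: GCC (Ala) → GAC (Asp) — missense.
Codon 6: CGU (Arg) → UGU (Cys) — missense.
Synonymous: 2 of 6.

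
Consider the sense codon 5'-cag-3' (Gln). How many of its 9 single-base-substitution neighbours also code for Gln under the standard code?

1

Position 1: none → 0 synonymous.
Position 2: none → 0 synonymous.
Position 3: CAA → 1 synonymous.
Total: 0 + 0 + 1 = 1.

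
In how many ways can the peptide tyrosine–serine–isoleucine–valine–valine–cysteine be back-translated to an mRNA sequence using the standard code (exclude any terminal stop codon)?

1152

Tyr: 2 codons.
Ser: 6 codons.
Ile: 3 codons.
Val: 4 codons.
Val: 4 codons.
Cys: 2 codons.
2 × 6 × 3 × 4 × 4 × 2 = 1152.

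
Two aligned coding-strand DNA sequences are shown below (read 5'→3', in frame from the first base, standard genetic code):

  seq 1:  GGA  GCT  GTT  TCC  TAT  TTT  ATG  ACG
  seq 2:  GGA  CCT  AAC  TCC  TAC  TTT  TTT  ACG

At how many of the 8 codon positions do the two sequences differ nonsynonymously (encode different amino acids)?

Codon 1: GGA Gly / GGA Gly — identical.
Codon 2: GCT Ala / CCT Pro — nonsynonymous.
Codon 3: GTT Val / AAC Asn — nonsynonymous.
Codon 4: TCC Ser / TCC Ser — identical.
Codon 5: TAT Tyr / TAC Tyr — synonymous.
Codon 6: TTT Phe / TTT Phe — identical.
Codon 7: ATG Met / TTT Phe — nonsynonymous.
Codon 8: ACG Thr / ACG Thr — identical.
Nonsynonymous differences: 3.

3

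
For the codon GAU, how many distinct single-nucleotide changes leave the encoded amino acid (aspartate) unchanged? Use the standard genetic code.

Position 1: none → 0 synonymous.
Position 2: none → 0 synonymous.
Position 3: GAC → 1 synonymous.
Total: 0 + 0 + 1 = 1.

1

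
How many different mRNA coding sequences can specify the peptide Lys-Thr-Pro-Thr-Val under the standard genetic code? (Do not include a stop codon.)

512

Lys: 2 codons.
Thr: 4 codons.
Pro: 4 codons.
Thr: 4 codons.
Val: 4 codons.
2 × 4 × 4 × 4 × 4 = 512.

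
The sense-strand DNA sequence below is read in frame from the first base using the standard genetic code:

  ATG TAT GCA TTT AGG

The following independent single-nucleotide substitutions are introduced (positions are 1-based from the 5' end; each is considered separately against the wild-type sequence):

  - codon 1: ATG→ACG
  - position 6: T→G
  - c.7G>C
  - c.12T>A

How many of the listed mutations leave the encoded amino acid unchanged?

Codon 1: ATG (Met) → ACG (Thr) — missense.
Codon 2: TAT (Tyr) → TAG (Stop) — nonsense.
Codon 3: GCA (Ala) → CCA (Pro) — missense.
Codon 4: TTT (Phe) → TTA (Leu) — missense.
Synonymous: 0 of 4.

0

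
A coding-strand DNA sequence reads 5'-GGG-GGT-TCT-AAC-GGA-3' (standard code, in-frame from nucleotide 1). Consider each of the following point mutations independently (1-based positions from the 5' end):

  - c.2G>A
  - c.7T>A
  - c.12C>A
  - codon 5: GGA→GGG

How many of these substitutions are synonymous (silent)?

1

Codon 1: GGG (Gly) → GAG (Glu) — missense.
Codon 3: TCT (Ser) → ACT (Thr) — missense.
Codon 4: AAC (Asn) → AAA (Lys) — missense.
Codon 5: GGA (Gly) → GGG (Gly) — synonymous.
Synonymous: 1 of 4.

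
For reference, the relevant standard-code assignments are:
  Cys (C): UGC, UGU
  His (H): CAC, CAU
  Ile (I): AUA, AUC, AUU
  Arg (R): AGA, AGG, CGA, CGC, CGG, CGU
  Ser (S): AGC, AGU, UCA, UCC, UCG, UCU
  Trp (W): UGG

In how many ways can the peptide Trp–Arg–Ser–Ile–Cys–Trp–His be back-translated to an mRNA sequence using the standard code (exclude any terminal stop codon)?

Trp: 1 codon.
Arg: 6 codons.
Ser: 6 codons.
Ile: 3 codons.
Cys: 2 codons.
Trp: 1 codon.
His: 2 codons.
1 × 6 × 6 × 3 × 2 × 1 × 2 = 432.

432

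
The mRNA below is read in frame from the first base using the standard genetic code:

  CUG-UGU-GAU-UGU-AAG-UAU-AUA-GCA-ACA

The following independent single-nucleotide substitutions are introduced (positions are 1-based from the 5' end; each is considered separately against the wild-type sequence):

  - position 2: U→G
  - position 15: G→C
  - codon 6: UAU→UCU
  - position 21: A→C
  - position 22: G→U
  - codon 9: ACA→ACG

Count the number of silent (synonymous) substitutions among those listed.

2

Codon 1: CUG (Leu) → CGG (Arg) — missense.
Codon 5: AAG (Lys) → AAC (Asn) — missense.
Codon 6: UAU (Tyr) → UCU (Ser) — missense.
Codon 7: AUA (Ile) → AUC (Ile) — synonymous.
Codon 8: GCA (Ala) → UCA (Ser) — missense.
Codon 9: ACA (Thr) → ACG (Thr) — synonymous.
Synonymous: 2 of 6.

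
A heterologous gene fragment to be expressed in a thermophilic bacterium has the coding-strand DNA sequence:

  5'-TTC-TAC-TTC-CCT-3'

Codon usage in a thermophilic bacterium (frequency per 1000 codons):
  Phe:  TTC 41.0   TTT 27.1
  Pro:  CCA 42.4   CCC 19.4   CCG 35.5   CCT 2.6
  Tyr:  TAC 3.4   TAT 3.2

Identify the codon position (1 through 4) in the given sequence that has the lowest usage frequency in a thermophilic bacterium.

Codon 1 TTC (Phe): 41.0 per 1000.
Codon 2 TAC (Tyr): 3.4 per 1000.
Codon 3 TTC (Phe): 41.0 per 1000.
Codon 4 CCT (Pro): 2.6 per 1000.
Lowest frequency is 2.6 at codon 4.

4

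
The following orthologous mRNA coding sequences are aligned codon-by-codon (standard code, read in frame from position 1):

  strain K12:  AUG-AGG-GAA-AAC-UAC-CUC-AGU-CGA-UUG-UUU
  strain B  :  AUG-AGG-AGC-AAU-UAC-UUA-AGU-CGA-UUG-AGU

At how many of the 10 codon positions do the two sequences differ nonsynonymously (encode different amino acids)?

Codon 1: AUG Met / AUG Met — identical.
Codon 2: AGG Arg / AGG Arg — identical.
Codon 3: GAA Glu / AGC Ser — nonsynonymous.
Codon 4: AAC Asn / AAU Asn — synonymous.
Codon 5: UAC Tyr / UAC Tyr — identical.
Codon 6: CUC Leu / UUA Leu — synonymous.
Codon 7: AGU Ser / AGU Ser — identical.
Codon 8: CGA Arg / CGA Arg — identical.
Codon 9: UUG Leu / UUG Leu — identical.
Codon 10: UUU Phe / AGU Ser — nonsynonymous.
Nonsynonymous differences: 2.

2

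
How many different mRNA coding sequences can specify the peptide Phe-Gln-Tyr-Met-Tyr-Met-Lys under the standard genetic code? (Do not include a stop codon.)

32

Phe: 2 codons.
Gln: 2 codons.
Tyr: 2 codons.
Met: 1 codon.
Tyr: 2 codons.
Met: 1 codon.
Lys: 2 codons.
2 × 2 × 2 × 1 × 2 × 1 × 2 = 32.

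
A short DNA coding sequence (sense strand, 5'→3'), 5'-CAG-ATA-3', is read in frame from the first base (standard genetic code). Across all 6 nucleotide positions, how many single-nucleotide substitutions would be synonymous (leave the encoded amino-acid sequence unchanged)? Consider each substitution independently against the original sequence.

3

Codon 1 (CAG, Gln): 1 synonymous substitution.
Codon 2 (ATA, Ile): 2 synonymous substitutions.
Total: 1 + 2 = 3.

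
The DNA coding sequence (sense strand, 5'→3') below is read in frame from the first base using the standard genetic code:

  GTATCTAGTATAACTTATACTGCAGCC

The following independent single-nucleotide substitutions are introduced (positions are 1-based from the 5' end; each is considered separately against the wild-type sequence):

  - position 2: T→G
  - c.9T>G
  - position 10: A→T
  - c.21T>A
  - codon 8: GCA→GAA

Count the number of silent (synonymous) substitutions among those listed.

Codon 1: GTA (Val) → GGA (Gly) — missense.
Codon 3: AGT (Ser) → AGG (Arg) — missense.
Codon 4: ATA (Ile) → TTA (Leu) — missense.
Codon 7: ACT (Thr) → ACA (Thr) — synonymous.
Codon 8: GCA (Ala) → GAA (Glu) — missense.
Synonymous: 1 of 5.

1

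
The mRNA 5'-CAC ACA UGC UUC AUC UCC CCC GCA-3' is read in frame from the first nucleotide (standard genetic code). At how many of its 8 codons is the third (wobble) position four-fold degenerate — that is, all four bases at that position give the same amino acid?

4

Codon 1 CAC (His): third position 2-fold.
Codon 2 ACA (Thr): third position 4-fold.
Codon 3 UGC (Cys): third position 2-fold.
Codon 4 UUC (Phe): third position 2-fold.
Codon 5 AUC (Ile): third position 3-fold.
Codon 6 UCC (Ser): third position 4-fold.
Codon 7 CCC (Pro): third position 4-fold.
Codon 8 GCA (Ala): third position 4-fold.
Four-fold degenerate third positions: 4.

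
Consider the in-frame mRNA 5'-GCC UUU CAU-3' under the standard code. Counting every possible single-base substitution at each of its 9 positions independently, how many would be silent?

Codon 1 (GCC, Ala): 3 synonymous substitutions.
Codon 2 (UUU, Phe): 1 synonymous substitution.
Codon 3 (CAU, His): 1 synonymous substitution.
Total: 3 + 1 + 1 = 5.

5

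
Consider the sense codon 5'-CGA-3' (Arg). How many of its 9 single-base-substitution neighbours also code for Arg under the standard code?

4

Position 1: AGA → 1 synonymous.
Position 2: none → 0 synonymous.
Position 3: CGT, CGC, CGG → 3 synonymous.
Total: 1 + 0 + 3 = 4.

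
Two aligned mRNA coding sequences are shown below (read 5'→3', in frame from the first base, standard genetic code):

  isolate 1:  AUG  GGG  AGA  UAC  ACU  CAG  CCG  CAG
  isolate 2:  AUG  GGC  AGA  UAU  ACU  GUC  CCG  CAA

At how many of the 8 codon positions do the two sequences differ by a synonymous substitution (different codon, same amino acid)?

3

Codon 1: AUG Met / AUG Met — identical.
Codon 2: GGG Gly / GGC Gly — synonymous.
Codon 3: AGA Arg / AGA Arg — identical.
Codon 4: UAC Tyr / UAU Tyr — synonymous.
Codon 5: ACU Thr / ACU Thr — identical.
Codon 6: CAG Gln / GUC Val — nonsynonymous.
Codon 7: CCG Pro / CCG Pro — identical.
Codon 8: CAG Gln / CAA Gln — synonymous.
Synonymous differences: 3.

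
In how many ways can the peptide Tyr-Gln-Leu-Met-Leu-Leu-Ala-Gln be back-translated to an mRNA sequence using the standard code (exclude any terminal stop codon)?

6912

Tyr: 2 codons.
Gln: 2 codons.
Leu: 6 codons.
Met: 1 codon.
Leu: 6 codons.
Leu: 6 codons.
Ala: 4 codons.
Gln: 2 codons.
2 × 2 × 6 × 1 × 6 × 6 × 4 × 2 = 6912.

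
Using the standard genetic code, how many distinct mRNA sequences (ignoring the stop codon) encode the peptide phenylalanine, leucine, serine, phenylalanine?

144

Phe: 2 codons.
Leu: 6 codons.
Ser: 6 codons.
Phe: 2 codons.
2 × 6 × 6 × 2 = 144.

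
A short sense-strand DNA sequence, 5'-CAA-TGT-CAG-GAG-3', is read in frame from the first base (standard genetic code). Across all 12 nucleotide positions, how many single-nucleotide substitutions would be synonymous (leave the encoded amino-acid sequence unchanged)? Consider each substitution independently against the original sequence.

Codon 1 (CAA, Gln): 1 synonymous substitution.
Codon 2 (TGT, Cys): 1 synonymous substitution.
Codon 3 (CAG, Gln): 1 synonymous substitution.
Codon 4 (GAG, Glu): 1 synonymous substitution.
Total: 1 + 1 + 1 + 1 = 4.

4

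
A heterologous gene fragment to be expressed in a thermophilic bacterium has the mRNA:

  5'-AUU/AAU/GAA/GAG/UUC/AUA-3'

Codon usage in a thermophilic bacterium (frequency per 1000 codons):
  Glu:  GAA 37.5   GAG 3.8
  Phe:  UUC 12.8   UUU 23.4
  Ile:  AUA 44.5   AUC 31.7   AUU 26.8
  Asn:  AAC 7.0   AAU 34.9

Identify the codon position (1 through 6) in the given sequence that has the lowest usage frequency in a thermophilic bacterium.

4

Codon 1 AUU (Ile): 26.8 per 1000.
Codon 2 AAU (Asn): 34.9 per 1000.
Codon 3 GAA (Glu): 37.5 per 1000.
Codon 4 GAG (Glu): 3.8 per 1000.
Codon 5 UUC (Phe): 12.8 per 1000.
Codon 6 AUA (Ile): 44.5 per 1000.
Lowest frequency is 3.8 at codon 4.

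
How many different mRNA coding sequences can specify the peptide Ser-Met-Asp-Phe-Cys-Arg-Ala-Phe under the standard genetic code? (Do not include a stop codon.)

2304

Ser: 6 codons.
Met: 1 codon.
Asp: 2 codons.
Phe: 2 codons.
Cys: 2 codons.
Arg: 6 codons.
Ala: 4 codons.
Phe: 2 codons.
6 × 1 × 2 × 2 × 2 × 6 × 4 × 2 = 2304.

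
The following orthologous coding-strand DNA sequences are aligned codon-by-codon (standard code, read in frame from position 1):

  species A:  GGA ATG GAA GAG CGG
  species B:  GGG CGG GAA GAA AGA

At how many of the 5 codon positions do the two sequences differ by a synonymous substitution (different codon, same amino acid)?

Codon 1: GGA Gly / GGG Gly — synonymous.
Codon 2: ATG Met / CGG Arg — nonsynonymous.
Codon 3: GAA Glu / GAA Glu — identical.
Codon 4: GAG Glu / GAA Glu — synonymous.
Codon 5: CGG Arg / AGA Arg — synonymous.
Synonymous differences: 3.

3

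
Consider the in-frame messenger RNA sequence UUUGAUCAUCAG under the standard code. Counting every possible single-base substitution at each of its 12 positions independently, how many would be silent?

Codon 1 (UUU, Phe): 1 synonymous substitution.
Codon 2 (GAU, Asp): 1 synonymous substitution.
Codon 3 (CAU, His): 1 synonymous substitution.
Codon 4 (CAG, Gln): 1 synonymous substitution.
Total: 1 + 1 + 1 + 1 = 4.

4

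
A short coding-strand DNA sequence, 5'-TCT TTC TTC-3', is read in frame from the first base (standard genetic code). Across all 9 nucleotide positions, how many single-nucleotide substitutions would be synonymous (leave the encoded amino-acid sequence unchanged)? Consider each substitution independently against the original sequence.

5

Codon 1 (TCT, Ser): 3 synonymous substitutions.
Codon 2 (TTC, Phe): 1 synonymous substitution.
Codon 3 (TTC, Phe): 1 synonymous substitution.
Total: 3 + 1 + 1 = 5.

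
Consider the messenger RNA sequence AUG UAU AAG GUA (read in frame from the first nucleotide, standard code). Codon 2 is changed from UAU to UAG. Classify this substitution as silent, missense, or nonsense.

Position 6 falls in codon 2: UAU → Tyr.
After the substitution the codon is UAG → Stop.
The new codon is a stop codon, so this is a nonsense mutation.

nonsense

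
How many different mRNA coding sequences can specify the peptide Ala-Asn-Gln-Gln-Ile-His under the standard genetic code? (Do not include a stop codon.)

Ala: 4 codons.
Asn: 2 codons.
Gln: 2 codons.
Gln: 2 codons.
Ile: 3 codons.
His: 2 codons.
4 × 2 × 2 × 2 × 3 × 2 = 192.

192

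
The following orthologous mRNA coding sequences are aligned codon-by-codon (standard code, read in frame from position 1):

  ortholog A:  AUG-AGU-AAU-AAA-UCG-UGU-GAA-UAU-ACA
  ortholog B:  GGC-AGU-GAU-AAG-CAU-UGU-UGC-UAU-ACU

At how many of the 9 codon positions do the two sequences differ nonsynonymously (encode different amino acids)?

4

Codon 1: AUG Met / GGC Gly — nonsynonymous.
Codon 2: AGU Ser / AGU Ser — identical.
Codon 3: AAU Asn / GAU Asp — nonsynonymous.
Codon 4: AAA Lys / AAG Lys — synonymous.
Codon 5: UCG Ser / CAU His — nonsynonymous.
Codon 6: UGU Cys / UGU Cys — identical.
Codon 7: GAA Glu / UGC Cys — nonsynonymous.
Codon 8: UAU Tyr / UAU Tyr — identical.
Codon 9: ACA Thr / ACU Thr — synonymous.
Nonsynonymous differences: 4.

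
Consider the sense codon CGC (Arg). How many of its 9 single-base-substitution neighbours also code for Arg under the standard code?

Position 1: none → 0 synonymous.
Position 2: none → 0 synonymous.
Position 3: CGU, CGA, CGG → 3 synonymous.
Total: 0 + 0 + 3 = 3.

3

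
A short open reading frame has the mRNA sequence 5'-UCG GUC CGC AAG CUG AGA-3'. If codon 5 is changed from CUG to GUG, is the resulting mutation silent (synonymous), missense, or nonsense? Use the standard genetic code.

Position 13 falls in codon 5: CUG → Leu.
After the substitution the codon is GUG → Val.
Leu ≠ Val, so this is a missense mutation.

missense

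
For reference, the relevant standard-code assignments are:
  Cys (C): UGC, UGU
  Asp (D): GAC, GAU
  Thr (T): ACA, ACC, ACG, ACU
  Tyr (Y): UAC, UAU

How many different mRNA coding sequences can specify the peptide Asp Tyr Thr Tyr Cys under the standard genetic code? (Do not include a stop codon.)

Asp: 2 codons.
Tyr: 2 codons.
Thr: 4 codons.
Tyr: 2 codons.
Cys: 2 codons.
2 × 2 × 4 × 2 × 2 = 64.

64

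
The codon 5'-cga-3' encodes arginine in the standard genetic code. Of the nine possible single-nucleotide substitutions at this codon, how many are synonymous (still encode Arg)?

Position 1: AGA → 1 synonymous.
Position 2: none → 0 synonymous.
Position 3: CGT, CGC, CGG → 3 synonymous.
Total: 1 + 0 + 3 = 4.

4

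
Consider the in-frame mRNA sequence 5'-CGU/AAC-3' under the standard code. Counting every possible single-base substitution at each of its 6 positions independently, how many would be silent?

Codon 1 (CGU, Arg): 3 synonymous substitutions.
Codon 2 (AAC, Asn): 1 synonymous substitution.
Total: 3 + 1 = 4.

4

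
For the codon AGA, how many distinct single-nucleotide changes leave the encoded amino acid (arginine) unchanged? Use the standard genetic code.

2

Position 1: CGA → 1 synonymous.
Position 2: none → 0 synonymous.
Position 3: AGG → 1 synonymous.
Total: 1 + 0 + 1 = 2.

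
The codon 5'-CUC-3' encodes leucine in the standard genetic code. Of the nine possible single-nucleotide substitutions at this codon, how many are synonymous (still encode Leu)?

3

Position 1: none → 0 synonymous.
Position 2: none → 0 synonymous.
Position 3: CUU, CUA, CUG → 3 synonymous.
Total: 0 + 0 + 3 = 3.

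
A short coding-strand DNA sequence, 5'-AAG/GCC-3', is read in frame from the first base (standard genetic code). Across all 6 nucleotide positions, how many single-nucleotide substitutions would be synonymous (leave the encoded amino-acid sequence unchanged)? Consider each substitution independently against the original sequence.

4

Codon 1 (AAG, Lys): 1 synonymous substitution.
Codon 2 (GCC, Ala): 3 synonymous substitutions.
Total: 1 + 3 = 4.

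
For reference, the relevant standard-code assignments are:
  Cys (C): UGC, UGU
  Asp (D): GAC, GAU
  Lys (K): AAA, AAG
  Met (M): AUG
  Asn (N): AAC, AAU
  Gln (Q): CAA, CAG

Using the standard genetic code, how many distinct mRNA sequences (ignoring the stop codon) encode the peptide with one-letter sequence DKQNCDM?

64

Asp: 2 codons.
Lys: 2 codons.
Gln: 2 codons.
Asn: 2 codons.
Cys: 2 codons.
Asp: 2 codons.
Met: 1 codon.
2 × 2 × 2 × 2 × 2 × 2 × 1 = 64.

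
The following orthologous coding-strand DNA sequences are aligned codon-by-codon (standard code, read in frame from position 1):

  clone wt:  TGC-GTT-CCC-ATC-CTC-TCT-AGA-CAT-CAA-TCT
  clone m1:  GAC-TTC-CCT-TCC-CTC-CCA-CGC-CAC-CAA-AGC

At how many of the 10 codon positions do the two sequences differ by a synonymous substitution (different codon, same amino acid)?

4

Codon 1: TGC Cys / GAC Asp — nonsynonymous.
Codon 2: GTT Val / TTC Phe — nonsynonymous.
Codon 3: CCC Pro / CCT Pro — synonymous.
Codon 4: ATC Ile / TCC Ser — nonsynonymous.
Codon 5: CTC Leu / CTC Leu — identical.
Codon 6: TCT Ser / CCA Pro — nonsynonymous.
Codon 7: AGA Arg / CGC Arg — synonymous.
Codon 8: CAT His / CAC His — synonymous.
Codon 9: CAA Gln / CAA Gln — identical.
Codon 10: TCT Ser / AGC Ser — synonymous.
Synonymous differences: 4.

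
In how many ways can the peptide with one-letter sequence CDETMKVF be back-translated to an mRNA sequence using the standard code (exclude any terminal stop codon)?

512

Cys: 2 codons.
Asp: 2 codons.
Glu: 2 codons.
Thr: 4 codons.
Met: 1 codon.
Lys: 2 codons.
Val: 4 codons.
Phe: 2 codons.
2 × 2 × 2 × 4 × 1 × 2 × 4 × 2 = 512.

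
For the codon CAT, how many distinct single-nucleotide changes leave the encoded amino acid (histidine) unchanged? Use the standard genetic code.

1

Position 1: none → 0 synonymous.
Position 2: none → 0 synonymous.
Position 3: CAC → 1 synonymous.
Total: 0 + 0 + 1 = 1.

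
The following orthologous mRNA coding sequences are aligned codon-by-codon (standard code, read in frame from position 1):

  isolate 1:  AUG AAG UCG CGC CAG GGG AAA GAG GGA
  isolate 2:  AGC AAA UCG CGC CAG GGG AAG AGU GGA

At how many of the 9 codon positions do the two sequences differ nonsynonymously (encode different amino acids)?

2

Codon 1: AUG Met / AGC Ser — nonsynonymous.
Codon 2: AAG Lys / AAA Lys — synonymous.
Codon 3: UCG Ser / UCG Ser — identical.
Codon 4: CGC Arg / CGC Arg — identical.
Codon 5: CAG Gln / CAG Gln — identical.
Codon 6: GGG Gly / GGG Gly — identical.
Codon 7: AAA Lys / AAG Lys — synonymous.
Codon 8: GAG Glu / AGU Ser — nonsynonymous.
Codon 9: GGA Gly / GGA Gly — identical.
Nonsynonymous differences: 2.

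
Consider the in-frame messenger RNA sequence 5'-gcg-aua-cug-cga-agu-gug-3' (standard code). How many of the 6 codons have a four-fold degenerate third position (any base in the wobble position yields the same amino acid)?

4

Codon 1 GCG (Ala): third position 4-fold.
Codon 2 AUA (Ile): third position 3-fold.
Codon 3 CUG (Leu): third position 4-fold.
Codon 4 CGA (Arg): third position 4-fold.
Codon 5 AGU (Ser): third position 2-fold.
Codon 6 GUG (Val): third position 4-fold.
Four-fold degenerate third positions: 4.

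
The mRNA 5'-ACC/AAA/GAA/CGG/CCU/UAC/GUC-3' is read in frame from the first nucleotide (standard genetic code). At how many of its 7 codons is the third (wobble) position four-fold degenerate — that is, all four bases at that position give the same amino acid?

Codon 1 ACC (Thr): third position 4-fold.
Codon 2 AAA (Lys): third position 2-fold.
Codon 3 GAA (Glu): third position 2-fold.
Codon 4 CGG (Arg): third position 4-fold.
Codon 5 CCU (Pro): third position 4-fold.
Codon 6 UAC (Tyr): third position 2-fold.
Codon 7 GUC (Val): third position 4-fold.
Four-fold degenerate third positions: 4.

4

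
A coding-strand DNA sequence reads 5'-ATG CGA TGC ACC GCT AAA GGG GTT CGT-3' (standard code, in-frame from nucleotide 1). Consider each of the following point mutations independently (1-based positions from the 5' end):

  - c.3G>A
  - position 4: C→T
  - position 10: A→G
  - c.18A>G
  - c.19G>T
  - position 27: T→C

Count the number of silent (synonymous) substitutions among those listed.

2

Codon 1: ATG (Met) → ATA (Ile) — missense.
Codon 2: CGA (Arg) → TGA (Stop) — nonsense.
Codon 4: ACC (Thr) → GCC (Ala) — missense.
Codon 6: AAA (Lys) → AAG (Lys) — synonymous.
Codon 7: GGG (Gly) → TGG (Trp) — missense.
Codon 9: CGT (Arg) → CGC (Arg) — synonymous.
Synonymous: 2 of 6.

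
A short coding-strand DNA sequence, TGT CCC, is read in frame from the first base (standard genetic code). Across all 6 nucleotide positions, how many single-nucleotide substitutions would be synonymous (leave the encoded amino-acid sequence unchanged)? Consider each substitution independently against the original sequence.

Codon 1 (TGT, Cys): 1 synonymous substitution.
Codon 2 (CCC, Pro): 3 synonymous substitutions.
Total: 1 + 3 = 4.

4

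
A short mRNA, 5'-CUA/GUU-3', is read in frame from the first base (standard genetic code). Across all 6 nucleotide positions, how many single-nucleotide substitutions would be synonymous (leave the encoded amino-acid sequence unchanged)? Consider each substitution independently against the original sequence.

7

Codon 1 (CUA, Leu): 4 synonymous substitutions.
Codon 2 (GUU, Val): 3 synonymous substitutions.
Total: 4 + 3 = 7.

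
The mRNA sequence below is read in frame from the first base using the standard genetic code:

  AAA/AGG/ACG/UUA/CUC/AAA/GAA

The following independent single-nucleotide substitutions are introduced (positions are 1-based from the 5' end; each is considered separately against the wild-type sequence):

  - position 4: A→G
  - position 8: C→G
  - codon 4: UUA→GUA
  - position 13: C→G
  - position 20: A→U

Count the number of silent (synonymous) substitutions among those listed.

0

Codon 2: AGG (Arg) → GGG (Gly) — missense.
Codon 3: ACG (Thr) → AGG (Arg) — missense.
Codon 4: UUA (Leu) → GUA (Val) — missense.
Codon 5: CUC (Leu) → GUC (Val) — missense.
Codon 7: GAA (Glu) → GUA (Val) — missense.
Synonymous: 0 of 5.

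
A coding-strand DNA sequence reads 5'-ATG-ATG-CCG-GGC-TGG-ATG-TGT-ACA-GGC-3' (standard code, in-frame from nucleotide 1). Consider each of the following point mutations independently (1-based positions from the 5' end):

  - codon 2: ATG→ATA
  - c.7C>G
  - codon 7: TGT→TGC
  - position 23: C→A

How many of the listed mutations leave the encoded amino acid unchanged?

1

Codon 2: ATG (Met) → ATA (Ile) — missense.
Codon 3: CCG (Pro) → GCG (Ala) — missense.
Codon 7: TGT (Cys) → TGC (Cys) — synonymous.
Codon 8: ACA (Thr) → AAA (Lys) — missense.
Synonymous: 1 of 4.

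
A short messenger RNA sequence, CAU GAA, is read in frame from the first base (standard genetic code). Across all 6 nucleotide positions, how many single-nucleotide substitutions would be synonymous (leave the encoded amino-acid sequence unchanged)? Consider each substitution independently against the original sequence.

Codon 1 (CAU, His): 1 synonymous substitution.
Codon 2 (GAA, Glu): 1 synonymous substitution.
Total: 1 + 1 = 2.

2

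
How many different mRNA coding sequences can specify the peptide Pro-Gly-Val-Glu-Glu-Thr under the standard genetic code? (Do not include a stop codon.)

Pro: 4 codons.
Gly: 4 codons.
Val: 4 codons.
Glu: 2 codons.
Glu: 2 codons.
Thr: 4 codons.
4 × 4 × 4 × 2 × 2 × 4 = 1024.

1024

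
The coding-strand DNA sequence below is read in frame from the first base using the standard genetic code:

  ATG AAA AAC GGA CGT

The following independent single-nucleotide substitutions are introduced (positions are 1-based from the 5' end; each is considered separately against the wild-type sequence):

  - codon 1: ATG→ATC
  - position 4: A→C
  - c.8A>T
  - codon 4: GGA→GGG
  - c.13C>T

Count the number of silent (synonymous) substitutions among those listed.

Codon 1: ATG (Met) → ATC (Ile) — missense.
Codon 2: AAA (Lys) → CAA (Gln) — missense.
Codon 3: AAC (Asn) → ATC (Ile) — missense.
Codon 4: GGA (Gly) → GGG (Gly) — synonymous.
Codon 5: CGT (Arg) → TGT (Cys) — missense.
Synonymous: 1 of 5.

1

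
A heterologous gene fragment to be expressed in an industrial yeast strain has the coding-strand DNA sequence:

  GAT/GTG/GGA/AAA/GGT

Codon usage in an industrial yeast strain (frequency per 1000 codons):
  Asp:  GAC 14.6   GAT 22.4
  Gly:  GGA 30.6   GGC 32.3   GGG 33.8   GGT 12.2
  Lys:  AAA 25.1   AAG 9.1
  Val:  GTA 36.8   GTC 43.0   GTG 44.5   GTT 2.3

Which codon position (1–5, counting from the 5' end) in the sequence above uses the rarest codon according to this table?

5

Codon 1 GAT (Asp): 22.4 per 1000.
Codon 2 GTG (Val): 44.5 per 1000.
Codon 3 GGA (Gly): 30.6 per 1000.
Codon 4 AAA (Lys): 25.1 per 1000.
Codon 5 GGT (Gly): 12.2 per 1000.
Lowest frequency is 12.2 at codon 5.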